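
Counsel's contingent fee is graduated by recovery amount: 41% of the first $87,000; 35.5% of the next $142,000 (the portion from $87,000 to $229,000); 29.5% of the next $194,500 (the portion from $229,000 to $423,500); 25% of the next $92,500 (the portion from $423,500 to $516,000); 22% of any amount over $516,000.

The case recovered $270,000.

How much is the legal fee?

$98,175.00

First $87,000 at 41% = $35,670.00
Next $142,000 at 35.5% = $50,410.00
Remaining $41,000 at 29.5% = $12,095.00
Fee: $35,670.00 + $50,410.00 + $12,095.00 = $98,175.00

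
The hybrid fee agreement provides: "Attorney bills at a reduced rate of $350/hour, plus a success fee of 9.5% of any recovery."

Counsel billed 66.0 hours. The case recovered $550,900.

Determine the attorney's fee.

Hourly: 66.0 × $350 = $23,100.00
Success fee: 9.5% of $550,900 = $52,335.50
Total: $23,100.00 + $52,335.50 = $75,435.50

$75,435.50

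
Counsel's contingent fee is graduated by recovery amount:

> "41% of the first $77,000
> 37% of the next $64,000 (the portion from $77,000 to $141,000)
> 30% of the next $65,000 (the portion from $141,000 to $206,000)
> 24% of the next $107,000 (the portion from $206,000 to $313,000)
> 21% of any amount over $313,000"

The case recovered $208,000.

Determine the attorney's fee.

First $77,000 at 41% = $31,570.00
Next $64,000 at 37% = $23,680.00
Next $65,000 at 30% = $19,500.00
Remaining $2,000 at 24% = $480.00
Fee: $31,570.00 + $23,680.00 + $19,500.00 + $480.00 = $75,230.00

$75,230.00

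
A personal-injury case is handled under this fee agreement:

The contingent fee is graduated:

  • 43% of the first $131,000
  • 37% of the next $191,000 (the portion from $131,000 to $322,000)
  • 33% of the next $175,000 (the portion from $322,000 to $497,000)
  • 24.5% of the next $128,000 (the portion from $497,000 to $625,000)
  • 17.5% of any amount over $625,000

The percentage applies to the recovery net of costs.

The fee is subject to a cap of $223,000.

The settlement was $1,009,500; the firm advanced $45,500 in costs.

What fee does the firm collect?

$223,000.00

Fee base (net of costs): $1,009,500 − $45,500 = $964,000
First $131,000 at 43% = $56,330.00
Next $191,000 at 37% = $70,670.00
Next $175,000 at 33% = $57,750.00
Next $128,000 at 24.5% = $31,360.00
Remaining $339,000 at 17.5% = $59,325.00
Fee: $56,330.00 + $70,670.00 + $57,750.00 + $31,360.00 + $59,325.00 = $275,435.00
$275,435.00 exceeds the $223,000 cap, so the fee is capped at $223,000.00.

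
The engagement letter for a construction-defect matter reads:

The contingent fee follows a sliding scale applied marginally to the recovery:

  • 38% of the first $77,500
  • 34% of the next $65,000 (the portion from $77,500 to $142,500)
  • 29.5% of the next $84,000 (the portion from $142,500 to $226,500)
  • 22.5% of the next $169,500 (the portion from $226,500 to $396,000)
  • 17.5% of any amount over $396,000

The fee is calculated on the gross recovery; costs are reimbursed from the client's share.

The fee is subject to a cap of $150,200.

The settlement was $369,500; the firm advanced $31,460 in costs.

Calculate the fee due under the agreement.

Fee base is the gross recovery, $369,500; costs are reimbursed separately.
First $77,500 at 38% = $29,450.00
Next $65,000 at 34% = $22,100.00
Next $84,000 at 29.5% = $24,780.00
Remaining $143,000 at 22.5% = $32,175.00
Fee: $29,450.00 + $22,100.00 + $24,780.00 + $32,175.00 = $108,505.00
$108,505.00 is under the $150,200 cap.

$108,505.00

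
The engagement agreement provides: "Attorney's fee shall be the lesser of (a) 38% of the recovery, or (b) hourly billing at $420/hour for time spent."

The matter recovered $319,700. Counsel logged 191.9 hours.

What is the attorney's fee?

(a) 38% of $319,700 = $121,486.00
(b) 191.9 × $420 = $80,598.00
The lesser is (b): $80,598.00.

$80,598.00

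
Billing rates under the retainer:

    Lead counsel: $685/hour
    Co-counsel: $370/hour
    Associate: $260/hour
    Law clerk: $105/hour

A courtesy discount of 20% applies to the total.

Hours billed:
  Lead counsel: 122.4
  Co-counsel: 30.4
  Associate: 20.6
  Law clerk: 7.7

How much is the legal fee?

Lead counsel: 122.4 × $685 = $83,844.00
Co-counsel: 30.4 × $370 = $11,248.00
Associate: 20.6 × $260 = $5,356.00
Law clerk: 7.7 × $105 = $808.50
Subtotal: $101,256.50
Less 20% discount: −$20,251.30
Total: $101,256.50 − $20,251.30 = $81,005.20

$81,005.20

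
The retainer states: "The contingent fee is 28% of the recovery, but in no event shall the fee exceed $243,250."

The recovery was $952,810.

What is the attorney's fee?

$243,250.00

28% of $952,810 = $266,786.80
That exceeds the $243,250 cap, so the fee is capped at $243,250.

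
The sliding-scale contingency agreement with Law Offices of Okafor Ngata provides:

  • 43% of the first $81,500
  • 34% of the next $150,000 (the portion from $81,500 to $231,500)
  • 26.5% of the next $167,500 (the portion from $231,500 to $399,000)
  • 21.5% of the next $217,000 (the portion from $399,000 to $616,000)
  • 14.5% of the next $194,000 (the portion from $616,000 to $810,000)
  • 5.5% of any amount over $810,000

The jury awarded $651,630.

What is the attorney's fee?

First $81,500 at 43% = $35,045.00
Next $150,000 at 34% = $51,000.00
Next $167,500 at 26.5% = $44,387.50
Next $217,000 at 21.5% = $46,655.00
Remaining $35,630 at 14.5% = $5,166.35
Fee: $35,045.00 + $51,000.00 + $44,387.50 + $46,655.00 + $5,166.35 = $182,253.85

$182,253.85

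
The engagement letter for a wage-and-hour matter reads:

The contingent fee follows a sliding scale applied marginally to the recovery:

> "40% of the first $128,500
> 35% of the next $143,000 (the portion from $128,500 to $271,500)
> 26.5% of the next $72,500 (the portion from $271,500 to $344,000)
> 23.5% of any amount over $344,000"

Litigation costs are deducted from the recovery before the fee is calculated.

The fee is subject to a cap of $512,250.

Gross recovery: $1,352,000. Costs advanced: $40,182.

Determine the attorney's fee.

$348,099.73

Fee base (net of costs): $1,352,000 − $40,182 = $1,311,818
First $128,500 at 40% = $51,400.00
Next $143,000 at 35% = $50,050.00
Next $72,500 at 26.5% = $19,212.50
Remaining $967,818 at 23.5% = $227,437.23
Fee: $51,400.00 + $50,050.00 + $19,212.50 + $227,437.23 = $348,099.73
$348,099.73 is under the $512,250 cap.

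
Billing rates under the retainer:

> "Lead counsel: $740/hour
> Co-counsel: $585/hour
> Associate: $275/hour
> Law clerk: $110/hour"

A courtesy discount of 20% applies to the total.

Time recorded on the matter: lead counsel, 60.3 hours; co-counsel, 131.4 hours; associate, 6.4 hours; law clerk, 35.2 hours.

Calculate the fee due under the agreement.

Lead counsel: 60.3 × $740 = $44,622.00
Co-counsel: 131.4 × $585 = $76,869.00
Associate: 6.4 × $275 = $1,760.00
Law clerk: 35.2 × $110 = $3,872.00
Subtotal: $127,123.00
Less 20% discount: −$25,424.60
Total: $127,123.00 − $25,424.60 = $101,698.40

$101,698.40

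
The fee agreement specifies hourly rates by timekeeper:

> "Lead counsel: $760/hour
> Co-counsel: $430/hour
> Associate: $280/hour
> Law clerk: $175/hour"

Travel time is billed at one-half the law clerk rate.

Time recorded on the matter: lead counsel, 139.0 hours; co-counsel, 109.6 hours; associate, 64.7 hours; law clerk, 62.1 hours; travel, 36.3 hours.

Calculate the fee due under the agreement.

$184,927.75

Lead counsel: 139.0 × $760 = $105,640.00
Co-counsel: 109.6 × $430 = $47,128.00
Associate: 64.7 × $280 = $18,116.00
Law clerk: 62.1 × $175 = $10,867.50
Subtotal: $105,640.00 + $47,128.00 + $18,116.00 + $10,867.50 = $181,751.50
Travel: 36.3 × ($175 ÷ 2) = 36.3 × $87.50 = $3,176.25
Total: $181,751.50 + $3,176.25 = $184,927.75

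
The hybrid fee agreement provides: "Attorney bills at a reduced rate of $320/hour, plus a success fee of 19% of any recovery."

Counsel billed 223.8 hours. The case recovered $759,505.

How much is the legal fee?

$215,921.95

Hourly: 223.8 × $320 = $71,616.00
Success fee: 19% of $759,505 = $144,305.95
Total: $71,616.00 + $144,305.95 = $215,921.95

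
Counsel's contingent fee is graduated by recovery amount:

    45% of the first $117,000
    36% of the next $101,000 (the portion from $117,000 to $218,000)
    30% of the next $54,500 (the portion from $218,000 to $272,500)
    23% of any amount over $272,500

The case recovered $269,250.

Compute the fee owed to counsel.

$104,385.00

First $117,000 at 45% = $52,650.00
Next $101,000 at 36% = $36,360.00
Remaining $51,250 at 30% = $15,375.00
Fee: $52,650.00 + $36,360.00 + $15,375.00 = $104,385.00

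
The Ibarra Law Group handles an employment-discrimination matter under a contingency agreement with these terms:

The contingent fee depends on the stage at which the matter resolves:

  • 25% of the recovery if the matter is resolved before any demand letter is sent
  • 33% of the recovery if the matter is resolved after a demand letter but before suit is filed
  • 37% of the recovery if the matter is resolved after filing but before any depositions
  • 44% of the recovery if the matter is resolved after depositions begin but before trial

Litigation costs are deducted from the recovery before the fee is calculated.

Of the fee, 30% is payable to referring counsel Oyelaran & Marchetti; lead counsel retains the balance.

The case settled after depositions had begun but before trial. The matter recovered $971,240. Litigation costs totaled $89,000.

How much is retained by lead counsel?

Fee base (net of costs): $971,240 − $89,000 = $882,240
The matter settled after depositions had begun but before trial, so the 44% rate applies.
$882,240 × 44% = $388,185.60
Referral share: 30% of $388,185.60 = $116,455.68; lead counsel retains $388,185.60 − $116,455.68 = $271,729.92.

$271,729.92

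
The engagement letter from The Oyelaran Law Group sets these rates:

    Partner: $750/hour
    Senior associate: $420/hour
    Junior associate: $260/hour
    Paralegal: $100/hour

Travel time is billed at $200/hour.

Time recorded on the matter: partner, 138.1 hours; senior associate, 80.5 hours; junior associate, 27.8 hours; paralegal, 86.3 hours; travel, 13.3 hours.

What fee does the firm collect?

Partner: 138.1 × $750 = $103,575.00
Senior associate: 80.5 × $420 = $33,810.00
Junior associate: 27.8 × $260 = $7,228.00
Paralegal: 86.3 × $100 = $8,630.00
Subtotal: $103,575.00 + $33,810.00 + $7,228.00 + $8,630.00 = $153,243.00
Travel: 13.3 × $200 = $2,660.00
Total: $153,243.00 + $2,660.00 = $155,903.00

$155,903.00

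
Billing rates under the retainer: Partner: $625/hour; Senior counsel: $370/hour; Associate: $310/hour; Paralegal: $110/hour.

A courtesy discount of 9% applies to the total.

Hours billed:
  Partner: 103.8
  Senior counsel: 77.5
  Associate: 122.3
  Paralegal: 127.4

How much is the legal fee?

$132,384.07

Partner: 103.8 × $625 = $64,875.00
Senior counsel: 77.5 × $370 = $28,675.00
Associate: 122.3 × $310 = $37,913.00
Paralegal: 127.4 × $110 = $14,014.00
Subtotal: $145,477.00
Less 9% discount: −$13,092.93
Total: $145,477.00 − $13,092.93 = $132,384.07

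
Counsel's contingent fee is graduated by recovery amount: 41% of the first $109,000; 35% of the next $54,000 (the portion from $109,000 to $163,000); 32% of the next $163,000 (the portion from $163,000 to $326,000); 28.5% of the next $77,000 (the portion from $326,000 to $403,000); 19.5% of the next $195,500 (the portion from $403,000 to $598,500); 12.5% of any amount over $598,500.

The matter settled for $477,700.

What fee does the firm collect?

First $109,000 at 41% = $44,690.00
Next $54,000 at 35% = $18,900.00
Next $163,000 at 32% = $52,160.00
Next $77,000 at 28.5% = $21,945.00
Remaining $74,700 at 19.5% = $14,566.50
Fee: $44,690.00 + $18,900.00 + $52,160.00 + $21,945.00 + $14,566.50 = $152,261.50

$152,261.50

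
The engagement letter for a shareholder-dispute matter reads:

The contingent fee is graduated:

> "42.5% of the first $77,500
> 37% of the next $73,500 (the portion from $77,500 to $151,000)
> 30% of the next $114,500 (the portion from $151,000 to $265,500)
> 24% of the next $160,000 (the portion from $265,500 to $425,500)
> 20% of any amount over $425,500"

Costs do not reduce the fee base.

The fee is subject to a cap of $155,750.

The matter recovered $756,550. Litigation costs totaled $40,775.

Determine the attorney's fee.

Fee base is the gross recovery, $756,550; costs are reimbursed separately.
First $77,500 at 42.5% = $32,937.50
Next $73,500 at 37% = $27,195.00
Next $114,500 at 30% = $34,350.00
Next $160,000 at 24% = $38,400.00
Remaining $331,050 at 20% = $66,210.00
Fee: $32,937.50 + $27,195.00 + $34,350.00 + $38,400.00 + $66,210.00 = $199,092.50
$199,092.50 exceeds the $155,750 cap, so the fee is capped at $155,750.00.

$155,750.00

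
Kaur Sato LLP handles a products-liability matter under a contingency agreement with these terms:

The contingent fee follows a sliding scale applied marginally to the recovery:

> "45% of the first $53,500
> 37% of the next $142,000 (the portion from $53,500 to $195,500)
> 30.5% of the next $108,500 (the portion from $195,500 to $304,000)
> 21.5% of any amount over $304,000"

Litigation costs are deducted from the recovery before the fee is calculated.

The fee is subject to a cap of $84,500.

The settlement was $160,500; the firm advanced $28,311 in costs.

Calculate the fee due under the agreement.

Fee base (net of costs): $160,500 − $28,311 = $132,189
First $53,500 at 45% = $24,075.00
Remaining $78,689 at 37% = $29,114.93
Fee: $24,075.00 + $29,114.93 = $53,189.93
$53,189.93 is under the $84,500 cap.

$53,189.93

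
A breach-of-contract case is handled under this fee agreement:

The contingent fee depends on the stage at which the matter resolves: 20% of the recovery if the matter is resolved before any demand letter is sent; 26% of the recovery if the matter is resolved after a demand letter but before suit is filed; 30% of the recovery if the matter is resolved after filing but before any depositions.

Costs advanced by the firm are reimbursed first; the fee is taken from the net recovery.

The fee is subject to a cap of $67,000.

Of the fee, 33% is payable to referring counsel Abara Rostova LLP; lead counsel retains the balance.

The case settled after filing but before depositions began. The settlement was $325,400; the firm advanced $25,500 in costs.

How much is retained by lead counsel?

Fee base (net of costs): $325,400 − $25,500 = $299,900
The matter settled after filing but before depositions began, so the 30% rate applies.
$299,900 × 30% = $89,970.00
$89,970.00 exceeds the $67,000 cap, so the fee is capped at $67,000.00.
Referral share: 33% of $67,000.00 = $22,110.00; lead counsel retains $67,000.00 − $22,110.00 = $44,890.00.

$44,890.00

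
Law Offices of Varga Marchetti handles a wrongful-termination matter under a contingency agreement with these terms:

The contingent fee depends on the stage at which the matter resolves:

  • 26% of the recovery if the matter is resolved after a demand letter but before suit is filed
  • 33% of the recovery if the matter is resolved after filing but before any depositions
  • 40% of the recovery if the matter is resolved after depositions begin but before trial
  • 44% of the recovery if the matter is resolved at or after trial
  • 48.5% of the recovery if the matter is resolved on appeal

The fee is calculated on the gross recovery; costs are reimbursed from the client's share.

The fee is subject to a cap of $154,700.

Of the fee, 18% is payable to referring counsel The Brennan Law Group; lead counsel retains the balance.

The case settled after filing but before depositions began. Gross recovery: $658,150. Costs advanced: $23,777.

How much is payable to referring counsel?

$27,846.00

Fee base is the gross recovery, $658,150; costs are reimbursed separately.
The matter settled after filing but before depositions began, so the 33% rate applies.
$658,150 × 33% = $217,189.50
$217,189.50 exceeds the $154,700 cap, so the fee is capped at $154,700.00.
Referral share: 18% of $154,700.00 = $27,846.00; lead counsel retains $154,700.00 − $27,846.00 = $126,854.00.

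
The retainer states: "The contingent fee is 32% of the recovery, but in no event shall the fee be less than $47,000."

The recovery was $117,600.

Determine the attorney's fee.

$47,000.00

32% of $117,600 = $37,632.00
That is below the $47,000 minimum, so the minimum applies.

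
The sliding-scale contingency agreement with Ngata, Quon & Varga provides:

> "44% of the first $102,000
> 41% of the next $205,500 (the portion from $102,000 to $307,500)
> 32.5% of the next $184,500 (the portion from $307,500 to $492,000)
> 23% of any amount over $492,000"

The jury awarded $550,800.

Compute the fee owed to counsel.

First $102,000 at 44% = $44,880.00
Next $205,500 at 41% = $84,255.00
Next $184,500 at 32.5% = $59,962.50
Remaining $58,800 at 23% = $13,524.00
Fee: $44,880.00 + $84,255.00 + $59,962.50 + $13,524.00 = $202,621.50

$202,621.50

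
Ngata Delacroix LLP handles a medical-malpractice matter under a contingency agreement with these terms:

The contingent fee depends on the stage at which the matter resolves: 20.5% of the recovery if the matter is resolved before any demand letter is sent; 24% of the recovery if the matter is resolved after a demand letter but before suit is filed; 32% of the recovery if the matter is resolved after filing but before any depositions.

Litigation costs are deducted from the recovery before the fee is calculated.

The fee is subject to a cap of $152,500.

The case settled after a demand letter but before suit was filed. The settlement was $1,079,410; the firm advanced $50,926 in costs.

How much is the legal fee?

$152,500.00

Fee base (net of costs): $1,079,410 − $50,926 = $1,028,484
The matter settled after a demand letter but before suit was filed, so the 24% rate applies.
$1,028,484 × 24% = $246,836.16
$246,836.16 exceeds the $152,500 cap, so the fee is capped at $152,500.00.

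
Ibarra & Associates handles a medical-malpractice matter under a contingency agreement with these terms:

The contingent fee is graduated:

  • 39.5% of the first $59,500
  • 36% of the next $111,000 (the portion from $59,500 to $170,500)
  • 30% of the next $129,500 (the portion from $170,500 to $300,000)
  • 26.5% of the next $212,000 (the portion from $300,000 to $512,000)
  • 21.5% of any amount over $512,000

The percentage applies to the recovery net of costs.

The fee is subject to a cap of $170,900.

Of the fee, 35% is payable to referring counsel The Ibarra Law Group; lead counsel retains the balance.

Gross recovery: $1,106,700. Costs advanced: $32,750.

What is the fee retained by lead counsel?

$111,085.00

Fee base (net of costs): $1,106,700 − $32,750 = $1,073,950
First $59,500 at 39.5% = $23,502.50
Next $111,000 at 36% = $39,960.00
Next $129,500 at 30% = $38,850.00
Next $212,000 at 26.5% = $56,180.00
Remaining $561,950 at 21.5% = $120,819.25
Fee: $23,502.50 + $39,960.00 + $38,850.00 + $56,180.00 + $120,819.25 = $279,311.75
$279,311.75 exceeds the $170,900 cap, so the fee is capped at $170,900.00.
Referral share: 35% of $170,900.00 = $59,815.00; lead counsel retains $170,900.00 − $59,815.00 = $111,085.00.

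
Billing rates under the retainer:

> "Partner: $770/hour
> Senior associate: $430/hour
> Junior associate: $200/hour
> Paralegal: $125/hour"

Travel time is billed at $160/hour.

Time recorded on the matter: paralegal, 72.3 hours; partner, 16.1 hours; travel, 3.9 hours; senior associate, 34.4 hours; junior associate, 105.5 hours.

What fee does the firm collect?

$57,950.50

Partner: 16.1 × $770 = $12,397.00
Senior associate: 34.4 × $430 = $14,792.00
Junior associate: 105.5 × $200 = $21,100.00
Paralegal: 72.3 × $125 = $9,037.50
Subtotal: $12,397.00 + $14,792.00 + $21,100.00 + $9,037.50 = $57,326.50
Travel: 3.9 × $160 = $624.00
Total: $57,326.50 + $624.00 = $57,950.50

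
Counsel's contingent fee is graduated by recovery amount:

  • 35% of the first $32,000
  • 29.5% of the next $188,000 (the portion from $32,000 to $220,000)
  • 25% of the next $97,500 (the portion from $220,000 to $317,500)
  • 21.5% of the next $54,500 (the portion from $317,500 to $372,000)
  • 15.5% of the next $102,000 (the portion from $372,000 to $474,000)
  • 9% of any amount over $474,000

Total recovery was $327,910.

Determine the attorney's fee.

First $32,000 at 35% = $11,200.00
Next $188,000 at 29.5% = $55,460.00
Next $97,500 at 25% = $24,375.00
Remaining $10,410 at 21.5% = $2,238.15
Fee: $11,200.00 + $55,460.00 + $24,375.00 + $2,238.15 = $93,273.15

$93,273.15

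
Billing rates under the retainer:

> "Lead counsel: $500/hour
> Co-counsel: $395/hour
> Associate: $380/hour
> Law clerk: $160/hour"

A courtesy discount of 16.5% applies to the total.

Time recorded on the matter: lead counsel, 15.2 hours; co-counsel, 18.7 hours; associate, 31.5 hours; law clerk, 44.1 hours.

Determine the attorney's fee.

Lead counsel: 15.2 × $500 = $7,600.00
Co-counsel: 18.7 × $395 = $7,386.50
Associate: 31.5 × $380 = $11,970.00
Law clerk: 44.1 × $160 = $7,056.00
Subtotal: $34,012.50
Less 16.5% discount: −$5,612.06
Total: $34,012.50 − $5,612.06 = $28,400.44

$28,400.44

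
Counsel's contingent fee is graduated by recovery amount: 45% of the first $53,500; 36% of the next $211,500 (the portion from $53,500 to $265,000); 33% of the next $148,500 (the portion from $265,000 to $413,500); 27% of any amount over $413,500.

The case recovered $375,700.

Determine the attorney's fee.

$136,746.00

First $53,500 at 45% = $24,075.00
Next $211,500 at 36% = $76,140.00
Remaining $110,700 at 33% = $36,531.00
Fee: $24,075.00 + $76,140.00 + $36,531.00 = $136,746.00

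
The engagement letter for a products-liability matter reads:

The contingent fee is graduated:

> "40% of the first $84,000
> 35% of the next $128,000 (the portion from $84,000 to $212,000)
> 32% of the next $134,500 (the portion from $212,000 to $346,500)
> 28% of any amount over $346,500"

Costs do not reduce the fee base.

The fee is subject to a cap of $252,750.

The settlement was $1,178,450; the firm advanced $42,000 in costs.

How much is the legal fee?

$252,750.00

Fee base is the gross recovery, $1,178,450; costs are reimbursed separately.
First $84,000 at 40% = $33,600.00
Next $128,000 at 35% = $44,800.00
Next $134,500 at 32% = $43,040.00
Remaining $831,950 at 28% = $232,946.00
Fee: $33,600.00 + $44,800.00 + $43,040.00 + $232,946.00 = $354,386.00
$354,386.00 exceeds the $252,750 cap, so the fee is capped at $252,750.00.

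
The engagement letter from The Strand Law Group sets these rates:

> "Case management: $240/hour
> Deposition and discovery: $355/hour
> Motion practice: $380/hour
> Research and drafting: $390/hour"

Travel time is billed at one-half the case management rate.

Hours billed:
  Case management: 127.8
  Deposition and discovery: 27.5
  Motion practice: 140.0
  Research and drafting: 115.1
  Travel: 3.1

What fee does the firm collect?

Case management: 127.8 × $240 = $30,672.00
Deposition and discovery: 27.5 × $355 = $9,762.50
Motion practice: 140.0 × $380 = $53,200.00
Research and drafting: 115.1 × $390 = $44,889.00
Subtotal: $30,672.00 + $9,762.50 + $53,200.00 + $44,889.00 = $138,523.50
Travel: 3.1 × ($240 ÷ 2) = 3.1 × $120.00 = $372.00
Total: $138,523.50 + $372.00 = $138,895.50

$138,895.50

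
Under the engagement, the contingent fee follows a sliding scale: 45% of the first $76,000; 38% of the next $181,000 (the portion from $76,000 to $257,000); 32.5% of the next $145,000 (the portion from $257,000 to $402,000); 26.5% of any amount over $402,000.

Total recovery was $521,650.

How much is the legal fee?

First $76,000 at 45% = $34,200.00
Next $181,000 at 38% = $68,780.00
Next $145,000 at 32.5% = $47,125.00
Remaining $119,650 at 26.5% = $31,707.25
Fee: $34,200.00 + $68,780.00 + $47,125.00 + $31,707.25 = $181,812.25

$181,812.25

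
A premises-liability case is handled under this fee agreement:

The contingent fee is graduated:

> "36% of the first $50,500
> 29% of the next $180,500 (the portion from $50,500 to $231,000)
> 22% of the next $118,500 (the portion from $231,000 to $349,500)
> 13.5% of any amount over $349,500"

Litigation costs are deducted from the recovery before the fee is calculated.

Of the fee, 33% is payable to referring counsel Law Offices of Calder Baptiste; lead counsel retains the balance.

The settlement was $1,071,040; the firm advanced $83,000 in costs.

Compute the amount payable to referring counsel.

$60,323.31

Fee base (net of costs): $1,071,040 − $83,000 = $988,040
First $50,500 at 36% = $18,180.00
Next $180,500 at 29% = $52,345.00
Next $118,500 at 22% = $26,070.00
Remaining $638,540 at 13.5% = $86,202.90
Fee: $18,180.00 + $52,345.00 + $26,070.00 + $86,202.90 = $182,797.90
Referral share: 33% of $182,797.90 = $60,323.31; lead counsel retains $182,797.90 − $60,323.31 = $122,474.59.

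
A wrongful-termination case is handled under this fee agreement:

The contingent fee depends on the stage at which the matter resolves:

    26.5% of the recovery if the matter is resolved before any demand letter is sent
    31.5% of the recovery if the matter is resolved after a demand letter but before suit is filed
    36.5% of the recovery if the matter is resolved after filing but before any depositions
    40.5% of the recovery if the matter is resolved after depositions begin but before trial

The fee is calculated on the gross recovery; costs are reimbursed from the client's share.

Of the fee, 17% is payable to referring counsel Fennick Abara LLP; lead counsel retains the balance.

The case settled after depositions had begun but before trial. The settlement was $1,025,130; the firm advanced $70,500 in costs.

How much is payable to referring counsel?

Fee base is the gross recovery, $1,025,130; costs are reimbursed separately.
The matter settled after depositions had begun but before trial, so the 40.5% rate applies.
$1,025,130 × 40.5% = $415,177.65
Referral share: 17% of $415,177.65 = $70,580.20; lead counsel retains $415,177.65 − $70,580.20 = $344,597.45.

$70,580.20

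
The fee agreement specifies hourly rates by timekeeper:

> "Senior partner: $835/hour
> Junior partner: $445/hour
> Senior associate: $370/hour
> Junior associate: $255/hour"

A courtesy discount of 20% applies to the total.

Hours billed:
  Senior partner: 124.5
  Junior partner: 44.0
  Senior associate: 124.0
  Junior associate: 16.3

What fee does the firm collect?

Senior partner: 124.5 × $835 = $103,957.50
Junior partner: 44.0 × $445 = $19,580.00
Senior associate: 124.0 × $370 = $45,880.00
Junior associate: 16.3 × $255 = $4,156.50
Subtotal: $173,574.00
Less 20% discount: −$34,714.80
Total: $173,574.00 − $34,714.80 = $138,859.20

$138,859.20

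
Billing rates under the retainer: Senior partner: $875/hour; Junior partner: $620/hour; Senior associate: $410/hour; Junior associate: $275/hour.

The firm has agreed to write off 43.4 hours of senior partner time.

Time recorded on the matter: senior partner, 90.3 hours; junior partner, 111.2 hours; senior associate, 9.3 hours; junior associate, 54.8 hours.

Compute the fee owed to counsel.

$128,864.50

Senior partner: 90.3 × $875 = $79,012.50
Junior partner: 111.2 × $620 = $68,944.00
Senior associate: 9.3 × $410 = $3,813.00
Junior associate: 54.8 × $275 = $15,070.00
Subtotal: $166,839.50
Write-off: 43.4 × $875 = $37,975.00
Total: $166,839.50 − $37,975.00 = $128,864.50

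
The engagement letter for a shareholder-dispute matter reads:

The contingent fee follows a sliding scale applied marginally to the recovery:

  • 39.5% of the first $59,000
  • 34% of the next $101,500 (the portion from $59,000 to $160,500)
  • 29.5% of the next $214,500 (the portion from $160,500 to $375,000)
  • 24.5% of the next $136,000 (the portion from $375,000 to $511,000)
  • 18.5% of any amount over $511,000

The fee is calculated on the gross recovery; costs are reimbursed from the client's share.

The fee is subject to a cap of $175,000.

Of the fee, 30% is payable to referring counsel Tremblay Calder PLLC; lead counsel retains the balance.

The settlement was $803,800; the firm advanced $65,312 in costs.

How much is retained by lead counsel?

Fee base is the gross recovery, $803,800; costs are reimbursed separately.
First $59,000 at 39.5% = $23,305.00
Next $101,500 at 34% = $34,510.00
Next $214,500 at 29.5% = $63,277.50
Next $136,000 at 24.5% = $33,320.00
Remaining $292,800 at 18.5% = $54,168.00
Fee: $23,305.00 + $34,510.00 + $63,277.50 + $33,320.00 + $54,168.00 = $208,580.50
$208,580.50 exceeds the $175,000 cap, so the fee is capped at $175,000.00.
Referral share: 30% of $175,000.00 = $52,500.00; lead counsel retains $175,000.00 − $52,500.00 = $122,500.00.

$122,500.00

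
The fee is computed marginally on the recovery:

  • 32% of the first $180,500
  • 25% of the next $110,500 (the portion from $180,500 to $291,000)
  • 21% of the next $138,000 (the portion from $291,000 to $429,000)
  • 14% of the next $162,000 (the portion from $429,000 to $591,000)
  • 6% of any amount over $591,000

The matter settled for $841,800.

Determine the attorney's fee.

First $180,500 at 32% = $57,760.00
Next $110,500 at 25% = $27,625.00
Next $138,000 at 21% = $28,980.00
Next $162,000 at 14% = $22,680.00
Remaining $250,800 at 6% = $15,048.00
Fee: $57,760.00 + $27,625.00 + $28,980.00 + $22,680.00 + $15,048.00 = $152,093.00

$152,093.00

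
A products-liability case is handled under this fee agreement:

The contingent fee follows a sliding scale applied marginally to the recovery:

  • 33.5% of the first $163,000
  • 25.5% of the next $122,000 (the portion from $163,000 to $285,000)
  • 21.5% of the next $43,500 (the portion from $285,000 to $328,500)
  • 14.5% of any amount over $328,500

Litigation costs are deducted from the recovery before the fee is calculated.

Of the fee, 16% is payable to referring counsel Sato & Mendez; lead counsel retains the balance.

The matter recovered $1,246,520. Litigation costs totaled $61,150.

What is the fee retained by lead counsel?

Fee base (net of costs): $1,246,520 − $61,150 = $1,185,370
First $163,000 at 33.5% = $54,605.00
Next $122,000 at 25.5% = $31,110.00
Next $43,500 at 21.5% = $9,352.50
Remaining $856,870 at 14.5% = $124,246.15
Fee: $54,605.00 + $31,110.00 + $9,352.50 + $124,246.15 = $219,313.65
Referral share: 16% of $219,313.65 = $35,090.18; lead counsel retains $219,313.65 − $35,090.18 = $184,223.47.

$184,223.47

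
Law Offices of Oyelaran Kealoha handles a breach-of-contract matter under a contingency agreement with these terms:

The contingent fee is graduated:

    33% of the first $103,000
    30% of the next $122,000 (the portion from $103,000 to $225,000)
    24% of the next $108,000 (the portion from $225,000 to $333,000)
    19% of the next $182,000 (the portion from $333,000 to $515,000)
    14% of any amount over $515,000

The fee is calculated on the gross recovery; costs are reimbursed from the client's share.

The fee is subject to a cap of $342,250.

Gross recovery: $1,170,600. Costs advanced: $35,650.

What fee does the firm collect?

$222,874.00

Fee base is the gross recovery, $1,170,600; costs are reimbursed separately.
First $103,000 at 33% = $33,990.00
Next $122,000 at 30% = $36,600.00
Next $108,000 at 24% = $25,920.00
Next $182,000 at 19% = $34,580.00
Remaining $655,600 at 14% = $91,784.00
Fee: $33,990.00 + $36,600.00 + $25,920.00 + $34,580.00 + $91,784.00 = $222,874.00
$222,874.00 is under the $342,250 cap.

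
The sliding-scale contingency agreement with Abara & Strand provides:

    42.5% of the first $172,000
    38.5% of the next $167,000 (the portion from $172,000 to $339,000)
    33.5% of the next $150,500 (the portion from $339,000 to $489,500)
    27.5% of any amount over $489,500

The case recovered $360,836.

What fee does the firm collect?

First $172,000 at 42.5% = $73,100.00
Next $167,000 at 38.5% = $64,295.00
Remaining $21,836 at 33.5% = $7,315.06
Fee: $73,100.00 + $64,295.00 + $7,315.06 = $144,710.06

$144,710.06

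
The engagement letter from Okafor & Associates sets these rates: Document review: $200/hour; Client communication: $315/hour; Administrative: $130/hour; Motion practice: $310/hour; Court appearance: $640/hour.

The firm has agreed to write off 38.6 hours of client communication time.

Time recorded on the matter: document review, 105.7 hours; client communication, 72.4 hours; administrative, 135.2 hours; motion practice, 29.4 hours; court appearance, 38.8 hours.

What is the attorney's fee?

Document review: 105.7 × $200 = $21,140.00
Client communication: 72.4 × $315 = $22,806.00
Administrative: 135.2 × $130 = $17,576.00
Motion practice: 29.4 × $310 = $9,114.00
Court appearance: 38.8 × $640 = $24,832.00
Subtotal: $95,468.00
Write-off: 38.6 × $315 = $12,159.00
Total: $95,468.00 − $12,159.00 = $83,309.00

$83,309.00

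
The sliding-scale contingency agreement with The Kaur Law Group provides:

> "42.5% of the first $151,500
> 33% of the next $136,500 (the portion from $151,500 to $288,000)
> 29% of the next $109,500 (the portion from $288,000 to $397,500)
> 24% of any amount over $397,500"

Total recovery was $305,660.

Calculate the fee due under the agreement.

First $151,500 at 42.5% = $64,387.50
Next $136,500 at 33% = $45,045.00
Remaining $17,660 at 29% = $5,121.40
Fee: $64,387.50 + $45,045.00 + $5,121.40 = $114,553.90

$114,553.90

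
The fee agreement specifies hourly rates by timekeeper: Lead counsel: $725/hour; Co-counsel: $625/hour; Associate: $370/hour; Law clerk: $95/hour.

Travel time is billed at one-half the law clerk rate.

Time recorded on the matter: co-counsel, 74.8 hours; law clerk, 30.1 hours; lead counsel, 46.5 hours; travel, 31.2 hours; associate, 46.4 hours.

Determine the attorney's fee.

$101,972.00

Lead counsel: 46.5 × $725 = $33,712.50
Co-counsel: 74.8 × $625 = $46,750.00
Associate: 46.4 × $370 = $17,168.00
Law clerk: 30.1 × $95 = $2,859.50
Subtotal: $33,712.50 + $46,750.00 + $17,168.00 + $2,859.50 = $100,490.00
Travel: 31.2 × ($95 ÷ 2) = 31.2 × $47.50 = $1,482.00
Total: $100,490.00 + $1,482.00 = $101,972.00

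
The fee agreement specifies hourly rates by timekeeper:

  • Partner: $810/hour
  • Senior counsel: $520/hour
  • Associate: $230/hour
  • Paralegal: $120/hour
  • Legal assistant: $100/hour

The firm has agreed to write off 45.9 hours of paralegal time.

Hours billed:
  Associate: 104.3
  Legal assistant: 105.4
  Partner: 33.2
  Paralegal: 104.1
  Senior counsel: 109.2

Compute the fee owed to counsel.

$125,189.00

Partner: 33.2 × $810 = $26,892.00
Senior counsel: 109.2 × $520 = $56,784.00
Associate: 104.3 × $230 = $23,989.00
Paralegal: 104.1 × $120 = $12,492.00
Legal assistant: 105.4 × $100 = $10,540.00
Subtotal: $130,697.00
Write-off: 45.9 × $120 = $5,508.00
Total: $130,697.00 − $5,508.00 = $125,189.00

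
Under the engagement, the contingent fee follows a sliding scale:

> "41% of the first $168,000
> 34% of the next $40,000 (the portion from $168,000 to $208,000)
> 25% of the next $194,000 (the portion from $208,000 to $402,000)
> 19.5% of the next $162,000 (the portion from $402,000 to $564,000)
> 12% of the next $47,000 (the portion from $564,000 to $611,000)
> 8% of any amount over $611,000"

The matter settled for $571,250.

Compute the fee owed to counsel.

$163,440.00

First $168,000 at 41% = $68,880.00
Next $40,000 at 34% = $13,600.00
Next $194,000 at 25% = $48,500.00
Next $162,000 at 19.5% = $31,590.00
Remaining $7,250 at 12% = $870.00
Fee: $68,880.00 + $13,600.00 + $48,500.00 + $31,590.00 + $870.00 = $163,440.00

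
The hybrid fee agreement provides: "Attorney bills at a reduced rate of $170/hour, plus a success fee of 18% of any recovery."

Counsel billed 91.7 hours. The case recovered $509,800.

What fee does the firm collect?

$107,353.00

Hourly: 91.7 × $170 = $15,589.00
Success fee: 18% of $509,800 = $91,764.00
Total: $15,589.00 + $91,764.00 = $107,353.00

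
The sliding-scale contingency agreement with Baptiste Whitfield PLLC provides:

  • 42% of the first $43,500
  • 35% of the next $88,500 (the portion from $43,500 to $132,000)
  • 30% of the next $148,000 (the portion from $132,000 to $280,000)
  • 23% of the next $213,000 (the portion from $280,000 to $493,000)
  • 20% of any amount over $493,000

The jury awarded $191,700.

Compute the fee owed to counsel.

First $43,500 at 42% = $18,270.00
Next $88,500 at 35% = $30,975.00
Remaining $59,700 at 30% = $17,910.00
Fee: $18,270.00 + $30,975.00 + $17,910.00 = $67,155.00

$67,155.00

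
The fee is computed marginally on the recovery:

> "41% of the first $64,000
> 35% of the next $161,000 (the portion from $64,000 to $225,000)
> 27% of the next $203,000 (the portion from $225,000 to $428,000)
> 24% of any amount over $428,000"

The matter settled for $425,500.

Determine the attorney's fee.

$136,725.00

First $64,000 at 41% = $26,240.00
Next $161,000 at 35% = $56,350.00
Remaining $200,500 at 27% = $54,135.00
Fee: $26,240.00 + $56,350.00 + $54,135.00 = $136,725.00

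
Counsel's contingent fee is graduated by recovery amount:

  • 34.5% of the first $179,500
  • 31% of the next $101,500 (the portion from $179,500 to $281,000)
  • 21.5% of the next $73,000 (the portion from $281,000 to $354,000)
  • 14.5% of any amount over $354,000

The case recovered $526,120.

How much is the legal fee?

$134,044.90

First $179,500 at 34.5% = $61,927.50
Next $101,500 at 31% = $31,465.00
Next $73,000 at 21.5% = $15,695.00
Remaining $172,120 at 14.5% = $24,957.40
Fee: $61,927.50 + $31,465.00 + $15,695.00 + $24,957.40 = $134,044.90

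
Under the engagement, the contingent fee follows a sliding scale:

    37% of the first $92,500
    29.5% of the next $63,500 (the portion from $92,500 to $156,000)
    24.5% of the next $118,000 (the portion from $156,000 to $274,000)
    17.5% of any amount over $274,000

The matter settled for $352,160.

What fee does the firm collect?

First $92,500 at 37% = $34,225.00
Next $63,500 at 29.5% = $18,732.50
Next $118,000 at 24.5% = $28,910.00
Remaining $78,160 at 17.5% = $13,678.00
Fee: $34,225.00 + $18,732.50 + $28,910.00 + $13,678.00 = $95,545.50

$95,545.50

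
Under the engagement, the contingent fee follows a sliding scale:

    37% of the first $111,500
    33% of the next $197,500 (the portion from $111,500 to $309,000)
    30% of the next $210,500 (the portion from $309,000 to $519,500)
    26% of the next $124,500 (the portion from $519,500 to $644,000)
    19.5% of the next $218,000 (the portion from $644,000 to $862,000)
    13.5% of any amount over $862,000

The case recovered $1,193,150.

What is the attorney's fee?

$289,165.25

First $111,500 at 37% = $41,255.00
Next $197,500 at 33% = $65,175.00
Next $210,500 at 30% = $63,150.00
Next $124,500 at 26% = $32,370.00
Next $218,000 at 19.5% = $42,510.00
Remaining $331,150 at 13.5% = $44,705.25
Fee: $41,255.00 + $65,175.00 + $63,150.00 + $32,370.00 + $42,510.00 + $44,705.25 = $289,165.25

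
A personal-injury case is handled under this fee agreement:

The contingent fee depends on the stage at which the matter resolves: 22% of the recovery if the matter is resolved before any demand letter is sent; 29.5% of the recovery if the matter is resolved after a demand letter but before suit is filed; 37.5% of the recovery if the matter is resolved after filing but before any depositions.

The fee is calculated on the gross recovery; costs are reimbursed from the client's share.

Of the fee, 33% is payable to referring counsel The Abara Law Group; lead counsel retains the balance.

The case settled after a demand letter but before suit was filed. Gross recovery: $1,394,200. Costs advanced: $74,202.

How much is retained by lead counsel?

$275,563.63

Fee base is the gross recovery, $1,394,200; costs are reimbursed separately.
The matter settled after a demand letter but before suit was filed, so the 29.5% rate applies.
$1,394,200 × 29.5% = $411,289.00
Referral share: 33% of $411,289.00 = $135,725.37; lead counsel retains $411,289.00 − $135,725.37 = $275,563.63.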